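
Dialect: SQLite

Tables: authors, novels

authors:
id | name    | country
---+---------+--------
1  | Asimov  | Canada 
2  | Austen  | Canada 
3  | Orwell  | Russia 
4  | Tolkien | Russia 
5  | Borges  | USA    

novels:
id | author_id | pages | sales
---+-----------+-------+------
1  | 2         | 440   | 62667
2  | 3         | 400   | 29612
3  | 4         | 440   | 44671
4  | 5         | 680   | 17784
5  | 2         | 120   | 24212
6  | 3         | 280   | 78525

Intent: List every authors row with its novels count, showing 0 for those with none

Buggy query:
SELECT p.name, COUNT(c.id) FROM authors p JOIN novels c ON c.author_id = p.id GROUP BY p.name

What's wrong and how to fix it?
Bug: INNER JOIN drops authors rows that have no matching novels rows

Fix: Use LEFT JOIN so parents without children still appear (COUNT(c.id) gives 0)

Corrected query:
SELECT p.name, COUNT(c.id) FROM authors p LEFT JOIN novels c ON c.author_id = p.id GROUP BY p.name

Result:
name    | COUNT(c.id)
--------+------------
Asimov  | 0          
Austen  | 2          
Borges  | 1          
Orwell  | 2          
Tolkien | 1          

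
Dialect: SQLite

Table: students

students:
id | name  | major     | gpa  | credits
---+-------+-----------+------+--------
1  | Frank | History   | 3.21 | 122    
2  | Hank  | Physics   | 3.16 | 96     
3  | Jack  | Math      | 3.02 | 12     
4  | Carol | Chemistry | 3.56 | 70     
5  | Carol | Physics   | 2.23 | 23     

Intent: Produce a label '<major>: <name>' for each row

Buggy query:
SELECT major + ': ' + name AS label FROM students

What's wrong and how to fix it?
Bug: SQLite uses || for string concatenation; + coerces text to numbers (yielding 0)

Fix: Use the || operator for string concatenation

Corrected query:
SELECT major || ': ' || name AS label FROM students

Result:
label           
----------------
History: Frank  
Physics: Hank   
Math: Jack      
Chemistry: Carol
Physics: Carol  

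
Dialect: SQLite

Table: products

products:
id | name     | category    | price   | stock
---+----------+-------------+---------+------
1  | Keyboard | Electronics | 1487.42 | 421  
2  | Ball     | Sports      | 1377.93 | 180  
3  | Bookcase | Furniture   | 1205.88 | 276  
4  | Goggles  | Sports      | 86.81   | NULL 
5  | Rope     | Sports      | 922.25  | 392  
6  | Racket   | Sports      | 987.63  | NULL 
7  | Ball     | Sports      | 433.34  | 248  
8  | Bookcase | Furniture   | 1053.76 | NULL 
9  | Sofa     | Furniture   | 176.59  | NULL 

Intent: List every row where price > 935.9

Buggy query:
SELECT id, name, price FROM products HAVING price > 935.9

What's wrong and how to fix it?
Bug: This is a non-aggregate query (no GROUP BY, no aggregates), so in SQLite the HAVING clause is invalid here; a row-level condition belongs in WHERE

Fix: Replace HAVING with WHERE since the condition applies to individual rows

Corrected query:
SELECT id, name, price FROM products WHERE price > 935.9

Result:
id | name     | price  
---+----------+--------
1  | Keyboard | 1487.42
2  | Ball     | 1377.93
3  | Bookcase | 1205.88
6  | Racket   | 987.63 
8  | Bookcase | 1053.76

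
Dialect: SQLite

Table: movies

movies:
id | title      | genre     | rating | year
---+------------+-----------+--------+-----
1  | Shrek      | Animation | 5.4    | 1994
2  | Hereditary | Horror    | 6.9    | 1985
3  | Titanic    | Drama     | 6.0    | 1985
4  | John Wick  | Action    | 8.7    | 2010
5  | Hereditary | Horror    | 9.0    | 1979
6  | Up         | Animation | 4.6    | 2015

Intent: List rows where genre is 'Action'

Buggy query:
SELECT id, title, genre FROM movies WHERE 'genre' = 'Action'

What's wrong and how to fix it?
Bug: 'genre' in single quotes is a string literal, not the column; the comparison is literal-vs-literal and never true

Fix: Reference the column as genre without single quotes

Corrected query:
SELECT id, title, genre FROM movies WHERE genre = 'Action'

Result:
id | title     | genre 
---+-----------+-------
4  | John Wick | Action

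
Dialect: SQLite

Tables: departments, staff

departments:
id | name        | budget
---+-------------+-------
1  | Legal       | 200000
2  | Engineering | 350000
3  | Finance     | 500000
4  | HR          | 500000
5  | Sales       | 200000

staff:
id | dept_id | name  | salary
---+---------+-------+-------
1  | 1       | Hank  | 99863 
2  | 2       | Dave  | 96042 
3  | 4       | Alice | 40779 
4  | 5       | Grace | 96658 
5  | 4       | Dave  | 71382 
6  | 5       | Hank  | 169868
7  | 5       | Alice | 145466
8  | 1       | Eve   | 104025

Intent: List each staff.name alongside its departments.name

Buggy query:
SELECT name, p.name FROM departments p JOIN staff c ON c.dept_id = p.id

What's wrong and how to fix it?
Bug: Both tables have a 'name' column; the unqualified reference is ambiguous

Fix: Prefix ambiguous columns with the table alias

Corrected query:
SELECT c.name, p.name FROM departments p JOIN staff c ON c.dept_id = p.id

Result:
name  | name       
------+------------
Hank  | Legal      
Dave  | Engineering
Alice | HR         
Grace | Sales      
Dave  | HR         
Hank  | Sales      
Alice | Sales      
Eve   | Legal      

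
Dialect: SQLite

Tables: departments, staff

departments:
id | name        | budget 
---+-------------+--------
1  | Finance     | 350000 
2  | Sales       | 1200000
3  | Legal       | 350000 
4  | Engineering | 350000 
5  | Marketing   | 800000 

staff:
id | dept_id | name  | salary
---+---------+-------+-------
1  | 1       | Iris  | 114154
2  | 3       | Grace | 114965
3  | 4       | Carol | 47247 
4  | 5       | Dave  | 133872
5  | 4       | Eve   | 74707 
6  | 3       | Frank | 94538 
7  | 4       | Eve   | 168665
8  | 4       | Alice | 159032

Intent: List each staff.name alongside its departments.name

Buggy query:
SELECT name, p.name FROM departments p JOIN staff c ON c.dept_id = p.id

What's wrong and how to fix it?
Bug: Both tables have a 'name' column; the unqualified reference is ambiguous

Fix: Qualify the column with its table alias (c.name)

Corrected query:
SELECT c.name, p.name FROM departments p JOIN staff c ON c.dept_id = p.id

Result:
name  | name       
------+------------
Iris  | Finance    
Grace | Legal      
Carol | Engineering
Dave  | Marketing  
Eve   | Engineering
Frank | Legal      
Eve   | Engineering
Alice | Engineering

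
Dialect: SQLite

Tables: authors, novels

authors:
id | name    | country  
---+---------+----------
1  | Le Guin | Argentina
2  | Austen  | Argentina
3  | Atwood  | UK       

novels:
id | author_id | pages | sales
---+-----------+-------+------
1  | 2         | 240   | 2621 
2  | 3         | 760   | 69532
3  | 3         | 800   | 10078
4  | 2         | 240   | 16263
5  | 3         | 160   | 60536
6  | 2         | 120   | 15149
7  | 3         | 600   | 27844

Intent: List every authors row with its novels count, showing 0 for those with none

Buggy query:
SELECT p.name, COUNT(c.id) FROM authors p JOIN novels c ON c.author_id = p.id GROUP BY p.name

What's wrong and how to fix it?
Bug: An inner join excludes parents with zero children

Fix: Use LEFT JOIN so parents without children still appear (COUNT(c.id) gives 0)

Corrected query:
SELECT p.name, COUNT(c.id) FROM authors p LEFT JOIN novels c ON c.author_id = p.id GROUP BY p.name

Result:
name    | COUNT(c.id)
--------+------------
Atwood  | 4          
Austen  | 3          
Le Guin | 0          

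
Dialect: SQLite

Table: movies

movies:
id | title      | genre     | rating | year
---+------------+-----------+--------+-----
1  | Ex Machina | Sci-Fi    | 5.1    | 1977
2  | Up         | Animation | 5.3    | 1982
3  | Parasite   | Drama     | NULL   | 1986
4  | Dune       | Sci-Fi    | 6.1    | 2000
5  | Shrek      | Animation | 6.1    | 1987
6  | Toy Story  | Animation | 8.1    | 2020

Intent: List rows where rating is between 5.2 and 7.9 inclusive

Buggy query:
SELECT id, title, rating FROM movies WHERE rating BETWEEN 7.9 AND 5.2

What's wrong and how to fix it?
Bug: BETWEEN expects the lower bound first; with 7.9 AND 5.2 the range is empty

Fix: Swap the bounds so the smaller value comes first

Corrected query:
SELECT id, title, rating FROM movies WHERE rating BETWEEN 5.2 AND 7.9

Result:
id | title | rating
---+-------+-------
2  | Up    | 5.3   
4  | Dune  | 6.1   
5  | Shrek | 6.1   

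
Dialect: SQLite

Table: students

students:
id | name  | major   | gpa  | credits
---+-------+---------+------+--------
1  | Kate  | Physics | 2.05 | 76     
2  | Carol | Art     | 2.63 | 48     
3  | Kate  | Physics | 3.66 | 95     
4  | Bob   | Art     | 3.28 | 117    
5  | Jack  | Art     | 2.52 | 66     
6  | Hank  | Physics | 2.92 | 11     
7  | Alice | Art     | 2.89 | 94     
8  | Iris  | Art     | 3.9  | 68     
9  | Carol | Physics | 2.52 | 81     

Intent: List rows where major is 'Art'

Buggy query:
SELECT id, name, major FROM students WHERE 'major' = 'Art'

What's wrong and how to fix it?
Bug: 'major' in single quotes is a string literal, not the column; the comparison is literal-vs-literal and never true

Fix: Remove the quotes around the column name (or use double quotes for an identifier)

Corrected query:
SELECT id, name, major FROM students WHERE major = 'Art'

Result:
id | name  | major
---+-------+------
2  | Carol | Art  
4  | Bob   | Art  
5  | Jack  | Art  
7  | Alice | Art  
8  | Iris  | Art  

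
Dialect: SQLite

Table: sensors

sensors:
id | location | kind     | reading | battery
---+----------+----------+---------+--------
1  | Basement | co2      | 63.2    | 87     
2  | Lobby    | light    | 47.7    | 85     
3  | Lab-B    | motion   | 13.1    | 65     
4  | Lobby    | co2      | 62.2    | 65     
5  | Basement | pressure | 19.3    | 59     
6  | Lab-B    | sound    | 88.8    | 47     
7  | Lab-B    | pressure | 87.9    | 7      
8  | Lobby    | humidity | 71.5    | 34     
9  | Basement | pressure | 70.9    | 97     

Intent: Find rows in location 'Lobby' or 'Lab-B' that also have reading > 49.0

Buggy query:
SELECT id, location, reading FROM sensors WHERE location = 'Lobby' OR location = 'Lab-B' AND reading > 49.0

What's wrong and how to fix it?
Bug: AND binds tighter than OR, so this parses as location = 'Lobby' OR (location = 'Lab-B' AND reading > 49.0)

Fix: Group the OR with parentheses (or use IN), then AND the threshold

Corrected query:
SELECT id, location, reading FROM sensors WHERE (location = 'Lobby' OR location = 'Lab-B') AND reading > 49.0

Result:
id | location | reading
---+----------+--------
4  | Lobby    | 62.2   
6  | Lab-B    | 88.8   
7  | Lab-B    | 87.9   
8  | Lobby    | 71.5   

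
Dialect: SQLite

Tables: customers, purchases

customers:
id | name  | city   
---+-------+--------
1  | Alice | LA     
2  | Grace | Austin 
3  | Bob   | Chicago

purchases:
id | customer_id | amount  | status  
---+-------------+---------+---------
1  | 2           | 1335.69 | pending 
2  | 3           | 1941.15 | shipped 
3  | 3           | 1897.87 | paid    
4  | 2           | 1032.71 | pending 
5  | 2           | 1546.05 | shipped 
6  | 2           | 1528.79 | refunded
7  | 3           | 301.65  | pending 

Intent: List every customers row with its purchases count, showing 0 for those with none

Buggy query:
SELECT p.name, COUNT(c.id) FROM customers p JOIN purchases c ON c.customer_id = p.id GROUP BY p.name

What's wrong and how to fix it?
Bug: An inner join excludes parents with zero children

Fix: Switch to LEFT JOIN to retain unmatched parent rows

Corrected query:
SELECT p.name, COUNT(c.id) FROM customers p LEFT JOIN purchases c ON c.customer_id = p.id GROUP BY p.name

Result:
name  | COUNT(c.id)
------+------------
Alice | 0          
Bob   | 3          
Grace | 4          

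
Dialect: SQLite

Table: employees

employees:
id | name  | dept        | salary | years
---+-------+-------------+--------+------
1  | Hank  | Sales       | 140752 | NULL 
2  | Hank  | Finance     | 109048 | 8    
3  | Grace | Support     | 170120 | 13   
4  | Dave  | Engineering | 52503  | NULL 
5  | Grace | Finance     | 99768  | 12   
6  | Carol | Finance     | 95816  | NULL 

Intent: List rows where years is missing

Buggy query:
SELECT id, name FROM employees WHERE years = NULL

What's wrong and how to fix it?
Bug: Comparing to NULL with '=' never matches; NULL = NULL is unknown, not true

Fix: Use IS NULL to test for NULL

Corrected query:
SELECT id, name FROM employees WHERE years IS NULL

Result:
id | name 
---+------
1  | Hank 
4  | Dave 
6  | Carol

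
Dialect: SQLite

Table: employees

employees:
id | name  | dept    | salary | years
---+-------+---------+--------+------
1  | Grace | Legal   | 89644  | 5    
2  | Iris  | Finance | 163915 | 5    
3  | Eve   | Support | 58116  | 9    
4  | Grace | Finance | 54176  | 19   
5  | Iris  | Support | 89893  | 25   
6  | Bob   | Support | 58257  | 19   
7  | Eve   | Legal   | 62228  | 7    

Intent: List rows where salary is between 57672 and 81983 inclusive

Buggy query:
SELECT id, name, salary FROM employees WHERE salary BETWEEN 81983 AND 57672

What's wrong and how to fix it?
Bug: The bounds are reversed; BETWEEN a AND b requires a <= b to match anything

Fix: Write BETWEEN 57672 AND 81983

Corrected query:
SELECT id, name, salary FROM employees WHERE salary BETWEEN 57672 AND 81983

Result:
id | name | salary
---+------+-------
3  | Eve  | 58116 
6  | Bob  | 58257 
7  | Eve  | 62228 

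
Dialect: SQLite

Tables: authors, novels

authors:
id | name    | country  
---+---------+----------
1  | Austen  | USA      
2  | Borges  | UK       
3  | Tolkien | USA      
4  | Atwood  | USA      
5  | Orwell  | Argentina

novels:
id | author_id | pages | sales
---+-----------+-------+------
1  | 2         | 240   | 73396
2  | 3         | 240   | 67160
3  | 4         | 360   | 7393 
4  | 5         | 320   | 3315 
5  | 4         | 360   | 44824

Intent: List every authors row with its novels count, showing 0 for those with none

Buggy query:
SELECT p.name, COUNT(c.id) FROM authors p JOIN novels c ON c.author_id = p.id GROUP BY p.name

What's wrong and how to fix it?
Bug: An inner join excludes parents with zero children

Fix: Use LEFT JOIN so parents without children still appear (COUNT(c.id) gives 0)

Corrected query:
SELECT p.name, COUNT(c.id) FROM authors p LEFT JOIN novels c ON c.author_id = p.id GROUP BY p.name

Result:
name    | COUNT(c.id)
--------+------------
Atwood  | 2          
Austen  | 0          
Borges  | 1          
Orwell  | 1          
Tolkien | 1          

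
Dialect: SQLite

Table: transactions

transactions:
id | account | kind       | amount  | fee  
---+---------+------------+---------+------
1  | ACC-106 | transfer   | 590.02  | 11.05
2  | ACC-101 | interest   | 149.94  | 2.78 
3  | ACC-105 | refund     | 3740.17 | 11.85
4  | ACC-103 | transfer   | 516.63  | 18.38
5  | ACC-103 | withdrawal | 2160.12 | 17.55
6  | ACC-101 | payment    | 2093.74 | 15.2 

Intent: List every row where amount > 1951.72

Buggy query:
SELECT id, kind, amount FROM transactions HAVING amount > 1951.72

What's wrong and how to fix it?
Bug: This is a non-aggregate query (no GROUP BY, no aggregates), so in SQLite the HAVING clause is invalid here; a row-level condition belongs in WHERE

Fix: Use WHERE for row-level filtering

Corrected query:
SELECT id, kind, amount FROM transactions WHERE amount > 1951.72

Result:
id | kind       | amount 
---+------------+--------
3  | refund     | 3740.17
5  | withdrawal | 2160.12
6  | payment    | 2093.74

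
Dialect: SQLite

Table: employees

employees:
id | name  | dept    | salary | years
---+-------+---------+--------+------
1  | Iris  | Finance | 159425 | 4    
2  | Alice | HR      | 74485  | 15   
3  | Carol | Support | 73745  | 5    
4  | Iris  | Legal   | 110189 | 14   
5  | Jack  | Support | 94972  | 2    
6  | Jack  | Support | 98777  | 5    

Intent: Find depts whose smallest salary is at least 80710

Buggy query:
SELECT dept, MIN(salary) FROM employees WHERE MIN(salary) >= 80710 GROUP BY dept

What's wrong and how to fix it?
Bug: Aggregates like MIN are computed per group after WHERE runs

Fix: Replace WHERE with HAVING after the GROUP BY

Corrected query:
SELECT dept, MIN(salary) FROM employees GROUP BY dept HAVING MIN(salary) >= 80710

Result:
dept    | MIN(salary)
--------+------------
Finance | 159425     
Legal   | 110189     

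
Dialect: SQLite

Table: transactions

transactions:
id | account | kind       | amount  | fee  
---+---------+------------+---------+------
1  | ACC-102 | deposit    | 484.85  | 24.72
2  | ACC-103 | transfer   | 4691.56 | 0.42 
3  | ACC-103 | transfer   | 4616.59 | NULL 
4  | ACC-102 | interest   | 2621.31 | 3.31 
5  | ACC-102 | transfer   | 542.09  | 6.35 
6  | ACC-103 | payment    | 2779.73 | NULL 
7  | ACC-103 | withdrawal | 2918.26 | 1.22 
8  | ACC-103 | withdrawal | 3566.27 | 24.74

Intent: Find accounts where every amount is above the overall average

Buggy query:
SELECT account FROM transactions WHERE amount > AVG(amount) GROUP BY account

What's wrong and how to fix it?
Bug: WHERE evaluates per row before aggregation, so AVG() is unavailable

Fix: Use a subquery for AVG and a HAVING MIN(...) filter so the condition holds for every row in the group

Corrected query:
SELECT account FROM transactions GROUP BY account HAVING MIN(amount) > (SELECT AVG(amount) FROM transactions)

Result:
account
-------
ACC-103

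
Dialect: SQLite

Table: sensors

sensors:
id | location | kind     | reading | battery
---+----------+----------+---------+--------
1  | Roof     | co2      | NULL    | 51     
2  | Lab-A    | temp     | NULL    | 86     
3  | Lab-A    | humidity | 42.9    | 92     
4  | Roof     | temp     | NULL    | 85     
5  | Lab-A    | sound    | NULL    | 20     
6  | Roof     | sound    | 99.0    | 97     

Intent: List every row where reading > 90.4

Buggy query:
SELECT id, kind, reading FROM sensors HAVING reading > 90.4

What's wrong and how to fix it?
Bug: HAVING filters the output of aggregation, but this query has no GROUP BY and no aggregate functions, so SQLite rejects it (HAVING clause on a non-aggregate query); the condition here is per row

Fix: Use WHERE for row-level filtering

Corrected query:
SELECT id, kind, reading FROM sensors WHERE reading > 90.4

Result:
id | kind  | reading
---+-------+--------
6  | sound | 99     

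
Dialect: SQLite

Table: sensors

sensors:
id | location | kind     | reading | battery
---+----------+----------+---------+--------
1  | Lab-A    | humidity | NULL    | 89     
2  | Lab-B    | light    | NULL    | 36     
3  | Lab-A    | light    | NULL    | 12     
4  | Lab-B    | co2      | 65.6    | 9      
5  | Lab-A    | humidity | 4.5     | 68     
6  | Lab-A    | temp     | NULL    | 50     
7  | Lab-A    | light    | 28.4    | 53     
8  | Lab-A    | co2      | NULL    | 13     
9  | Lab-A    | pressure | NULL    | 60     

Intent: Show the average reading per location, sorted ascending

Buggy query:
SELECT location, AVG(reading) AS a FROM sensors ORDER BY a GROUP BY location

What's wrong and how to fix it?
Bug: GROUP BY must precede ORDER BY

Fix: Reorder: SELECT … FROM … GROUP BY … ORDER BY …

Corrected query:
SELECT location, AVG(reading) AS a FROM sensors GROUP BY location ORDER BY a

Result:
location | a    
---------+------
Lab-A    | 16.45
Lab-B    | 65.6 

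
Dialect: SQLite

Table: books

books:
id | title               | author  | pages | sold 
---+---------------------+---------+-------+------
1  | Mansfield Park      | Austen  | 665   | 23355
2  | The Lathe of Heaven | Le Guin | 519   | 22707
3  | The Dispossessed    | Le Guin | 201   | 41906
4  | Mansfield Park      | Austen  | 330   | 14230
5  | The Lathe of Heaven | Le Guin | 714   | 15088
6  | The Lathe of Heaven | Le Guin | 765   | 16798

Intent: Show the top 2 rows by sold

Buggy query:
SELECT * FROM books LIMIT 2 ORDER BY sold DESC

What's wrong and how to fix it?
Bug: ORDER BY cannot follow LIMIT; LIMIT is the final clause

Fix: Sort with ORDER BY, then apply LIMIT

Corrected query:
SELECT * FROM books ORDER BY sold DESC LIMIT 2

Result:
id | title            | author  | pages | sold 
---+------------------+---------+-------+------
3  | The Dispossessed | Le Guin | 201   | 41906
1  | Mansfield Park   | Austen  | 665   | 23355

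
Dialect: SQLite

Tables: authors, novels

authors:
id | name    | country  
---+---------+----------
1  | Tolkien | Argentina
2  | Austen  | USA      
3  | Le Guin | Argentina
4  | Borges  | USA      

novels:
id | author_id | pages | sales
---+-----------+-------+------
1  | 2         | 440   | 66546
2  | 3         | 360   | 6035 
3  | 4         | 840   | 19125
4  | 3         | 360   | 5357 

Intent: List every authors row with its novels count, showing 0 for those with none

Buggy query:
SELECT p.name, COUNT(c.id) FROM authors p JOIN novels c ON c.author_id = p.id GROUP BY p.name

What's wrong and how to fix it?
Bug: INNER JOIN drops authors rows that have no matching novels rows

Fix: Switch to LEFT JOIN to retain unmatched parent rows

Corrected query:
SELECT p.name, COUNT(c.id) FROM authors p LEFT JOIN novels c ON c.author_id = p.id GROUP BY p.name

Result:
name    | COUNT(c.id)
--------+------------
Austen  | 1          
Borges  | 1          
Le Guin | 2          
Tolkien | 0          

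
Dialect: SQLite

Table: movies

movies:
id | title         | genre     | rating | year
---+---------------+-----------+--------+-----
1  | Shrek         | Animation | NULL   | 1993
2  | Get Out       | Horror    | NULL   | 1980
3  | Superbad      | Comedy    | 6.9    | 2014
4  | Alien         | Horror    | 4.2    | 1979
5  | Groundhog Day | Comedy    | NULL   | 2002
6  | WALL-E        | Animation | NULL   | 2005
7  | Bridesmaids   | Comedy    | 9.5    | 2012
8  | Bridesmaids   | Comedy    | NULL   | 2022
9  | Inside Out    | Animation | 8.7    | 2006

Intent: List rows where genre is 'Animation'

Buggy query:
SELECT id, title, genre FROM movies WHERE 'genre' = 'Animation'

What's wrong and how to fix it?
Bug: 'genre' in single quotes is a string literal, not the column; the comparison is literal-vs-literal and never true

Fix: Reference the column as genre without single quotes

Corrected query:
SELECT id, title, genre FROM movies WHERE genre = 'Animation'

Result:
id | title      | genre    
---+------------+----------
1  | Shrek      | Animation
6  | WALL-E     | Animation
9  | Inside Out | Animation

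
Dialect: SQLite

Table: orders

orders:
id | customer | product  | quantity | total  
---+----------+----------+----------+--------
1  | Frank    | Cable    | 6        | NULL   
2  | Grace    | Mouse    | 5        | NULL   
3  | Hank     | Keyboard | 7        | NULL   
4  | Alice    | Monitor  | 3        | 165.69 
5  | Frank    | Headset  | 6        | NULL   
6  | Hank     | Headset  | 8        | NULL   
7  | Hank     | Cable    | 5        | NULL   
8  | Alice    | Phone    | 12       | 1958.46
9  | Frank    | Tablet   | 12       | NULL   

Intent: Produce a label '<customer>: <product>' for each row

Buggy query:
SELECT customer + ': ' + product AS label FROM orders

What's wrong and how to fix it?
Bug: '+' is numeric addition; on text columns SQLite converts them to 0 instead of concatenating

Fix: Use the || operator for string concatenation

Corrected query:
SELECT customer || ': ' || product AS label FROM orders

Result:
label         
--------------
Frank: Cable  
Grace: Mouse  
Hank: Keyboard
Alice: Monitor
Frank: Headset
Hank: Headset 
Hank: Cable   
Alice: Phone  
Frank: Tablet 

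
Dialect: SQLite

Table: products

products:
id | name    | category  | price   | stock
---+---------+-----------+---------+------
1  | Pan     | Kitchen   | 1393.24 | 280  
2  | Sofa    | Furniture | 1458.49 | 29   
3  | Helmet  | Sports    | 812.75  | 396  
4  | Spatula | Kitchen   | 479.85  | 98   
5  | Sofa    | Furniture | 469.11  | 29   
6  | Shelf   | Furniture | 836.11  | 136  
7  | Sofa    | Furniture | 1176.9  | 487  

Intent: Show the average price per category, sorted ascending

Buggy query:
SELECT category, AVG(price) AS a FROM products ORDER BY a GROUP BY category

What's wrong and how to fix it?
Bug: ORDER BY appears before GROUP BY; SQL clause order requires GROUP BY first

Fix: Reorder: SELECT … FROM … GROUP BY … ORDER BY …

Corrected query:
SELECT category, AVG(price) AS a FROM products GROUP BY category ORDER BY a

Result:
category  | a       
----------+---------
Sports    | 812.75  
Kitchen   | 936.545 
Furniture | 985.1525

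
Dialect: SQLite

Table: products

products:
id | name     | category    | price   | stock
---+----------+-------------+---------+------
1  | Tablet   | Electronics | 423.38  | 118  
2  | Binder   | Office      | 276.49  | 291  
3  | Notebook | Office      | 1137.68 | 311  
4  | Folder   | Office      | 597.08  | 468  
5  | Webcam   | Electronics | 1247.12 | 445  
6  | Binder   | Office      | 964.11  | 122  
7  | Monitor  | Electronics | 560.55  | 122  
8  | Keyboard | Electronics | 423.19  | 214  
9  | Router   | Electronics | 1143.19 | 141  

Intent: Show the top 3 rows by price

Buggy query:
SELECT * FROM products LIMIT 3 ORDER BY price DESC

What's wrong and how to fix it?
Bug: LIMIT must come after ORDER BY

Fix: Swap the clauses: ORDER BY first, then LIMIT

Corrected query:
SELECT * FROM products ORDER BY price DESC LIMIT 3

Result:
id | name     | category    | price   | stock
---+----------+-------------+---------+------
5  | Webcam   | Electronics | 1247.12 | 445  
9  | Router   | Electronics | 1143.19 | 141  
3  | Notebook | Office      | 1137.68 | 311  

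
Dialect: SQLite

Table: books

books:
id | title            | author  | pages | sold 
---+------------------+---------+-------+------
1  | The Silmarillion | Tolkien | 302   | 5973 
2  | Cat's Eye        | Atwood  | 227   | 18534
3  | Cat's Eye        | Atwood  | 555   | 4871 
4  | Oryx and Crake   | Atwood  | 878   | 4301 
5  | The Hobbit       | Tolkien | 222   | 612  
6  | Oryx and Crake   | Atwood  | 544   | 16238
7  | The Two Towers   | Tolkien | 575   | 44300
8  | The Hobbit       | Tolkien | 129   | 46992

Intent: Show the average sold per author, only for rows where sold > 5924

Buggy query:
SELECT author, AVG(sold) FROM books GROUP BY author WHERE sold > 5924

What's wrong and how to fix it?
Bug: Row-level WHERE must come before GROUP BY in the clause order

Fix: Move the WHERE clause before GROUP BY

Corrected query:
SELECT author, AVG(sold) FROM books WHERE sold > 5924 GROUP BY author

Result:
author  | AVG(sold)   
--------+-------------
Atwood  | 17386       
Tolkien | 32421.666667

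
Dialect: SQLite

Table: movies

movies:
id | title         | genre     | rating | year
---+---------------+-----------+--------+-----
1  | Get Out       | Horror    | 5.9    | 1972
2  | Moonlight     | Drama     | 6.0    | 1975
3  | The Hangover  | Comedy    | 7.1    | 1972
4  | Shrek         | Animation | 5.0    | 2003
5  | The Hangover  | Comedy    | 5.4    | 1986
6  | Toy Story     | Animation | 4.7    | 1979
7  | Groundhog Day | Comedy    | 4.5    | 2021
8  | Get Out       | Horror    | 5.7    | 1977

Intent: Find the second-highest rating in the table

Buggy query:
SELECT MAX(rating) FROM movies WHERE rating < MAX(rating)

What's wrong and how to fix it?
Bug: MAX(rating) on the right of the comparison is an aggregate-in-WHERE error

Fix: Compute the overall MAX in a subquery, then take MAX of rows below it

Corrected query:
SELECT MAX(rating) FROM movies WHERE rating < (SELECT MAX(rating) FROM movies)

Result:
MAX(rating)
-----------
6          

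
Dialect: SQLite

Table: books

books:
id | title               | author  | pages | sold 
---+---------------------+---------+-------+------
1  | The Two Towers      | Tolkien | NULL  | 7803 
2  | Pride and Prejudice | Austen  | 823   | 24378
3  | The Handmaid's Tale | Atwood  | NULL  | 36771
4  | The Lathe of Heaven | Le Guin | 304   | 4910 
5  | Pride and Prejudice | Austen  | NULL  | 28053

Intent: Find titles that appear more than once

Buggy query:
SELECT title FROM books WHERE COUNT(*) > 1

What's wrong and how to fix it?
Bug: WHERE can't reference COUNT(*); aggregates are computed after WHERE

Fix: GROUP BY title, then filter groups with HAVING COUNT(*) > 1

Corrected query:
SELECT title FROM books GROUP BY title HAVING COUNT(*) > 1

Result:
title              
-------------------
Pride and Prejudice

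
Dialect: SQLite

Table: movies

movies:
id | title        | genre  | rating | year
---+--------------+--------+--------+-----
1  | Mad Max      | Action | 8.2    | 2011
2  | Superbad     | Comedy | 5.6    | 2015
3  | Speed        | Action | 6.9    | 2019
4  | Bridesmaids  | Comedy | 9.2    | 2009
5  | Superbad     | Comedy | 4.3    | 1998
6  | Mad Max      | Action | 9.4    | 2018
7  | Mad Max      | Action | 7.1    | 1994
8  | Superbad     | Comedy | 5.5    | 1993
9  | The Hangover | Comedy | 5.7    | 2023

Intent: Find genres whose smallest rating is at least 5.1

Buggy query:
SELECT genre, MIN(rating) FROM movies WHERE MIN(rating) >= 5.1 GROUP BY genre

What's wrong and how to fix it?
Bug: Aggregates like MIN are computed per group after WHERE runs

Fix: Use HAVING for the per-group MIN condition

Corrected query:
SELECT genre, MIN(rating) FROM movies GROUP BY genre HAVING MIN(rating) >= 5.1

Result:
genre  | MIN(rating)
-------+------------
Action | 6.9        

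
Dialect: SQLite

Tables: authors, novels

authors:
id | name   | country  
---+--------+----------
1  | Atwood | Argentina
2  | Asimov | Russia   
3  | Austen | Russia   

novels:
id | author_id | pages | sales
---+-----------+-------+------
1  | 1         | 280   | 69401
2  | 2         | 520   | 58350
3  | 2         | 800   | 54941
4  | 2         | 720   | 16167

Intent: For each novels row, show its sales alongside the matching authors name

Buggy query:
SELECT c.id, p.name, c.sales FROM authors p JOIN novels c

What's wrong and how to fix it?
Bug: Missing join condition: each novels row is matched to all authors rows instead of just its own

Fix: Specify the join condition linking the foreign key to the parent id

Corrected query:
SELECT c.id, p.name, c.sales FROM authors p JOIN novels c ON c.author_id = p.id

Result:
id | name   | sales
---+--------+------
1  | Atwood | 69401
2  | Asimov | 58350
3  | Asimov | 54941
4  | Asimov | 16167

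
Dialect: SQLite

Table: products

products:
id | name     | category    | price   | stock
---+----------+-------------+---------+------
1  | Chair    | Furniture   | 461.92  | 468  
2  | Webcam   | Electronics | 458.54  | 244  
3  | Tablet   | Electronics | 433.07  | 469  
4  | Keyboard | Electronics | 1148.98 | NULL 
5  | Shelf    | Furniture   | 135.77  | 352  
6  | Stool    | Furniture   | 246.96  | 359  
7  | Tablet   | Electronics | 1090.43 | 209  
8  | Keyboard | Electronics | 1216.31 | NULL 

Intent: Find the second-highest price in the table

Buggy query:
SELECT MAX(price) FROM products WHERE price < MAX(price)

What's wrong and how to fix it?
Bug: MAX(price) on the right of the comparison is an aggregate-in-WHERE error

Fix: Compute the overall MAX in a subquery, then take MAX of rows below it

Corrected query:
SELECT MAX(price) FROM products WHERE price < (SELECT MAX(price) FROM products)

Result:
MAX(price)
----------
1148.98   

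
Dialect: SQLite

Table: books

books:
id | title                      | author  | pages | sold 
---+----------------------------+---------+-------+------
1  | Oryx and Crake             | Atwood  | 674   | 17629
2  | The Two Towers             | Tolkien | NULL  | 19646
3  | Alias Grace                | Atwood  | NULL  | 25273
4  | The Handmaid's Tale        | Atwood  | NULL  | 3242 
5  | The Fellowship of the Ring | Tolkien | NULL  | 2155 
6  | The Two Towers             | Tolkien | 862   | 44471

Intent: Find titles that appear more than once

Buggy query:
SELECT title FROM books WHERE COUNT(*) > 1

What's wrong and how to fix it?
Bug: WHERE can't reference COUNT(*); aggregates are computed after WHERE

Fix: Group first, then use HAVING for the count condition

Corrected query:
SELECT title FROM books GROUP BY title HAVING COUNT(*) > 1

Result:
title         
--------------
The Two Towers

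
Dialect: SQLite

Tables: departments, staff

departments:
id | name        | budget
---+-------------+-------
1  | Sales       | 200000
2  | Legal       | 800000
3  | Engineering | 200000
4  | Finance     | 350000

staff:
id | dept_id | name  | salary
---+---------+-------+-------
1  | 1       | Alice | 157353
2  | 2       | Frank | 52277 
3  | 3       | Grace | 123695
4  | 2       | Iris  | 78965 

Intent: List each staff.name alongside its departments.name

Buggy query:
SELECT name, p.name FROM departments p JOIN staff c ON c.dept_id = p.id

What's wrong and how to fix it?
Bug: Both tables have a 'name' column; the unqualified reference is ambiguous

Fix: Qualify the column with its table alias (c.name)

Corrected query:
SELECT c.name, p.name FROM departments p JOIN staff c ON c.dept_id = p.id

Result:
name  | name       
------+------------
Alice | Sales      
Frank | Legal      
Grace | Engineering
Iris  | Legal      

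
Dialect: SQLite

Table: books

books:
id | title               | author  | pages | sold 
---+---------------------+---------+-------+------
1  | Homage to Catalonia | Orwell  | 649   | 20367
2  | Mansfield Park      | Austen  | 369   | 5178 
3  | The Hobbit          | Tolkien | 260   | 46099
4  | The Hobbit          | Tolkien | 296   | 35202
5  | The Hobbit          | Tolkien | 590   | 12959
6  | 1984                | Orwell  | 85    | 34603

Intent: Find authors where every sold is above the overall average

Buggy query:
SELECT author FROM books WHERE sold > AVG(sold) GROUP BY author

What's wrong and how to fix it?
Bug: WHERE evaluates per row before aggregation, so AVG() is unavailable

Fix: Use a subquery for AVG and a HAVING MIN(...) filter so the condition holds for every row in the group

Corrected query:
SELECT author FROM books GROUP BY author HAVING MIN(sold) > (SELECT AVG(sold) FROM books)

Result:
(no rows)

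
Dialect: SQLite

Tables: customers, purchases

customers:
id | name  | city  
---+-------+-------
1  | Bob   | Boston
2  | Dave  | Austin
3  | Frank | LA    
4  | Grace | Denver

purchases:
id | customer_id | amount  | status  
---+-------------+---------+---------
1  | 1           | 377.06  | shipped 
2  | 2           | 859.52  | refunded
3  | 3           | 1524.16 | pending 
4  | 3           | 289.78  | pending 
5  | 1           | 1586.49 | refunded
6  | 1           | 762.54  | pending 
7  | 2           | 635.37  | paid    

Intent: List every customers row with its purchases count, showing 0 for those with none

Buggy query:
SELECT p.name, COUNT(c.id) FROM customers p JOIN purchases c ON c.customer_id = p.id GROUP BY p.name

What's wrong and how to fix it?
Bug: An inner join excludes parents with zero children

Fix: Switch to LEFT JOIN to retain unmatched parent rows

Corrected query:
SELECT p.name, COUNT(c.id) FROM customers p LEFT JOIN purchases c ON c.customer_id = p.id GROUP BY p.name

Result:
name  | COUNT(c.id)
------+------------
Bob   | 3          
Dave  | 2          
Frank | 2          
Grace | 0          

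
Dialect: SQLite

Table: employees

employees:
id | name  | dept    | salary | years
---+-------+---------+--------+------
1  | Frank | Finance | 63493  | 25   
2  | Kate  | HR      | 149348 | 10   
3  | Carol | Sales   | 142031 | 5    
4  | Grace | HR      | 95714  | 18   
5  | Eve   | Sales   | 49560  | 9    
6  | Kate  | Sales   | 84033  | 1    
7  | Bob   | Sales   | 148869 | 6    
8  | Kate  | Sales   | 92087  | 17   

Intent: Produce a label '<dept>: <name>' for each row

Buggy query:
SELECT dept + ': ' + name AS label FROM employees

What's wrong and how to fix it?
Bug: '+' is numeric addition; on text columns SQLite converts them to 0 instead of concatenating

Fix: Use the || operator for string concatenation

Corrected query:
SELECT dept || ': ' || name AS label FROM employees

Result:
label         
--------------
Finance: Frank
HR: Kate      
Sales: Carol  
HR: Grace     
Sales: Eve    
Sales: Kate   
Sales: Bob    
Sales: Kate   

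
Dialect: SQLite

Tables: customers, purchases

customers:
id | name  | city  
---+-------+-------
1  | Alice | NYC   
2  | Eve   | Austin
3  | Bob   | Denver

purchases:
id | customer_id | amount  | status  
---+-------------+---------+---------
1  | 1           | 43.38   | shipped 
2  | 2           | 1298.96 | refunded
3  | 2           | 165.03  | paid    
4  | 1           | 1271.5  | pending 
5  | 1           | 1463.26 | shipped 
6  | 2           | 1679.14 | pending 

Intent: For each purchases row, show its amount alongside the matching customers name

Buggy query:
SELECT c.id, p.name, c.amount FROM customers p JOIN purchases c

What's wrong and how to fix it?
Bug: JOIN with no ON clause produces a cartesian product; every purchases row pairs with every customers row

Fix: Add ON c.customer_id = p.id to the JOIN

Corrected query:
SELECT c.id, p.name, c.amount FROM customers p JOIN purchases c ON c.customer_id = p.id

Result:
id | name  | amount 
---+-------+--------
1  | Alice | 43.38  
2  | Eve   | 1298.96
3  | Eve   | 165.03 
4  | Alice | 1271.5 
5  | Alice | 1463.26
6  | Eve   | 1679.14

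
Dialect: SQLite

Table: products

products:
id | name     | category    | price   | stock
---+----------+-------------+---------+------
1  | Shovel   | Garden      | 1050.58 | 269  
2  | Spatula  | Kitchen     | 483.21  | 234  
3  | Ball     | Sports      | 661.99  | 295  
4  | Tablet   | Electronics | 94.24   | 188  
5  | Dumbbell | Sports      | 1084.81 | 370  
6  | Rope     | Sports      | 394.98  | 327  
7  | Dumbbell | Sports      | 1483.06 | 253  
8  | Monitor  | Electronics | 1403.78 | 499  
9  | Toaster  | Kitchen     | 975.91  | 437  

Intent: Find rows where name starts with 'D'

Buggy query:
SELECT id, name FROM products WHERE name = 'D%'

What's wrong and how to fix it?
Bug: '=' compares the literal string including the % character; pattern matching needs LIKE

Fix: Use LIKE for wildcard pattern matching

Corrected query:
SELECT id, name FROM products WHERE name LIKE 'D%'

Result:
id | name    
---+---------
5  | Dumbbell
7  | Dumbbell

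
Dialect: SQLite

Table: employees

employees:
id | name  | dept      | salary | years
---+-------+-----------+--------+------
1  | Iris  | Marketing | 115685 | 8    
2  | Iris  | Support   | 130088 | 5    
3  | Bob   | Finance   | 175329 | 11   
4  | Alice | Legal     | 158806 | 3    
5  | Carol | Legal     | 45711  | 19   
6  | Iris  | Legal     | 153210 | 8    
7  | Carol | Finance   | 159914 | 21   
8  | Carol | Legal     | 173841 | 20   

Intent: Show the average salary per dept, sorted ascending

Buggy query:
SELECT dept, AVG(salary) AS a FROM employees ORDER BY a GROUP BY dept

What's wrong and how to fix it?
Bug: ORDER BY appears before GROUP BY; SQL clause order requires GROUP BY first

Fix: Reorder: SELECT … FROM … GROUP BY … ORDER BY …

Corrected query:
SELECT dept, AVG(salary) AS a FROM employees GROUP BY dept ORDER BY a

Result:
dept      | a       
----------+---------
Marketing | 115685  
Support   | 130088  
Legal     | 132892  
Finance   | 167621.5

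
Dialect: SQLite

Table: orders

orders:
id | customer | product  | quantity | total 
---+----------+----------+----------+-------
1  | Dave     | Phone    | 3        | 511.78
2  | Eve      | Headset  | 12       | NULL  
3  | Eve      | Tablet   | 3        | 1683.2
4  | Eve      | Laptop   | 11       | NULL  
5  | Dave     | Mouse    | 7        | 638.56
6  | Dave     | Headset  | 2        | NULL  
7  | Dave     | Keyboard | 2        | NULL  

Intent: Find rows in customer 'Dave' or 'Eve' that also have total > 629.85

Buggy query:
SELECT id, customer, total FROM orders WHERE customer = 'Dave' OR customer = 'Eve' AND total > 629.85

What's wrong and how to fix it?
Bug: Without parentheses, AND is evaluated before OR, so the total filter only applies to the 'Eve' branch

Fix: Add parentheses around the OR so the AND applies to both alternatives

Corrected query:
SELECT id, customer, total FROM orders WHERE (customer = 'Dave' OR customer = 'Eve') AND total > 629.85

Result:
id | customer | total 
---+----------+-------
3  | Eve      | 1683.2
5  | Dave     | 638.56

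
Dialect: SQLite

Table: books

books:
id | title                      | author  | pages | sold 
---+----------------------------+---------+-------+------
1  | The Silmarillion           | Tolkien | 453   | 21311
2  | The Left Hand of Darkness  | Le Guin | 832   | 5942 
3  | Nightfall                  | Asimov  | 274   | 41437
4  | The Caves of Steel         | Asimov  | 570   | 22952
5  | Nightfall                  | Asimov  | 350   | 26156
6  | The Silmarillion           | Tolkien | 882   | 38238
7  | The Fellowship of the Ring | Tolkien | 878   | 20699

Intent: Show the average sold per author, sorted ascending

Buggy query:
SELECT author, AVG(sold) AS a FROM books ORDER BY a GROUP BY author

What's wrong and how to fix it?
Bug: GROUP BY must precede ORDER BY

Fix: Move ORDER BY to the end, after GROUP BY

Corrected query:
SELECT author, AVG(sold) AS a FROM books GROUP BY author ORDER BY a

Result:
author  | a           
--------+-------------
Le Guin | 5942        
Tolkien | 26749.333333
Asimov  | 30181.666667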